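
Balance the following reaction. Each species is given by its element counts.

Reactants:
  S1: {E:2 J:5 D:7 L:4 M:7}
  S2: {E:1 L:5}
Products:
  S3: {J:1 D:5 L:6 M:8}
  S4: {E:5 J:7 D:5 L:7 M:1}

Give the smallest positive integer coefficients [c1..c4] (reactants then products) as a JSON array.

E: 5·2+5·1 = 15 | 4·0+3·5 = 15
J: 5·5+5·0 = 25 | 4·1+3·7 = 25
D: 5·7+5·0 = 35 | 4·5+3·5 = 35
L: 5·4+5·5 = 45 | 4·6+3·7 = 45
M: 5·7+5·0 = 35 | 4·8+3·1 = 35
gcd(5,5,4,3) = 1

Coefficients: [5, 5, 4, 3]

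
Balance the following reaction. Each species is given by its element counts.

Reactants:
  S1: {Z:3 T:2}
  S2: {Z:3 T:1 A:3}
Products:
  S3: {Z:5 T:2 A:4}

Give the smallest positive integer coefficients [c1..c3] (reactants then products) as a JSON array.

Coefficients: [1, 4, 3]

Z: 1·3+4·3 = 15 | 3·5 = 15
T: 1·2+4·1 = 6 | 3·2 = 6
A: 1·0+4·3 = 12 | 3·4 = 12
gcd(1,4,3) = 1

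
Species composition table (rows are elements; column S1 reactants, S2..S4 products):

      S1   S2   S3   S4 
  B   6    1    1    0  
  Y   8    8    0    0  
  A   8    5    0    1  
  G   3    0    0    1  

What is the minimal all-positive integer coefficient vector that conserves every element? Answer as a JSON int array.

B: 1·6 = 6 | 1·1+5·1+3·0 = 6
Y: 1·8 = 8 | 1·8+5·0+3·0 = 8
A: 1·8 = 8 | 1·5+5·0+3·1 = 8
G: 1·3 = 3 | 1·0+5·0+3·1 = 3
gcd(1,1,5,3) = 1

Coefficients: [1, 1, 5, 3]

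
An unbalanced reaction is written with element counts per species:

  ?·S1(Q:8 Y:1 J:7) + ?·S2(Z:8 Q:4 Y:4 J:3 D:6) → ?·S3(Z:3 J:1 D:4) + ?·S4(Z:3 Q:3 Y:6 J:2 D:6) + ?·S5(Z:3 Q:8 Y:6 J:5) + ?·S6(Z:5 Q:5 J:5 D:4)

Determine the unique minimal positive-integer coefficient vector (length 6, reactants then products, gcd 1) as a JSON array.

Z: 4·0+5·8 = 40 | 1·3+1·3+3·3+5·5 = 40
Q: 4·8+5·4 = 52 | 1·0+1·3+3·8+5·5 = 52
Y: 4·1+5·4 = 24 | 1·0+1·6+3·6+5·0 = 24
J: 4·7+5·3 = 43 | 1·1+1·2+3·5+5·5 = 43
D: 4·0+5·6 = 30 | 1·4+1·6+3·0+5·4 = 30
gcd(4,5,1,1,3,5) = 1

Coefficients: [4, 5, 1, 1, 3, 5]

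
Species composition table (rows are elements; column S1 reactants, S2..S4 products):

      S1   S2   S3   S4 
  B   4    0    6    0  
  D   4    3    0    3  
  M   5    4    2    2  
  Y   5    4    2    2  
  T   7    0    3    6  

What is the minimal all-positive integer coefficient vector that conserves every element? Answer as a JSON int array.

Coefficients: [6, 3, 4, 5]

B: 6·4 = 24 | 3·0+4·6+5·0 = 24
D: 6·4 = 24 | 3·3+4·0+5·3 = 24
M: 6·5 = 30 | 3·4+4·2+5·2 = 30
Y: 6·5 = 30 | 3·4+4·2+5·2 = 30
T: 6·7 = 42 | 3·0+4·3+5·6 = 42
gcd(6,3,4,5) = 1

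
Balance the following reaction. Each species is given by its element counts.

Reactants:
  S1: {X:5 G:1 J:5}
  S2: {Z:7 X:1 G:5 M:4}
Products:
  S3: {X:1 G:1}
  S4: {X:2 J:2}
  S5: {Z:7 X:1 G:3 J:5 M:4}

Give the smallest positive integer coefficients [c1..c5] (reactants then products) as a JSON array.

Coefficients: [3, 1, 5, 5, 1]

Z: 3·0+1·7 = 7 | 5·0+5·0+1·7 = 7
X: 3·5+1·1 = 16 | 5·1+5·2+1·1 = 16
G: 3·1+1·5 = 8 | 5·1+5·0+1·3 = 8
J: 3·5+1·0 = 15 | 5·0+5·2+1·5 = 15
M: 3·0+1·4 = 4 | 5·0+5·0+1·4 = 4
gcd(3,1,5,5,1) = 1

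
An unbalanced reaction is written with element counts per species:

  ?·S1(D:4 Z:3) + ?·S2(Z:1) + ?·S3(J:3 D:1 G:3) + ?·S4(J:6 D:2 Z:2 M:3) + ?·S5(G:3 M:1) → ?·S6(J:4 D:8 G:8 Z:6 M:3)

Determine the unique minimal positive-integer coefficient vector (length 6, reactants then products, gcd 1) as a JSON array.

J: 5·0+1·0+2·3+1·6+6·0 = 12 | 3·4 = 12
D: 5·4+1·0+2·1+1·2+6·0 = 24 | 3·8 = 24
G: 5·0+1·0+2·3+1·0+6·3 = 24 | 3·8 = 24
Z: 5·3+1·1+2·0+1·2+6·0 = 18 | 3·6 = 18
M: 5·0+1·0+2·0+1·3+6·1 = 9 | 3·3 = 9
gcd(5,1,2,1,6,3) = 1

Coefficients: [5, 1, 2, 1, 6, 3]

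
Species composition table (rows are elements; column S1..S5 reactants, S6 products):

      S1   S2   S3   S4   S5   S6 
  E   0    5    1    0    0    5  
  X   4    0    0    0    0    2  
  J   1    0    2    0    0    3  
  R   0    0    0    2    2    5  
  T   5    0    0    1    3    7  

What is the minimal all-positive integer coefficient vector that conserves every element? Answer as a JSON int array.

E: 2·0+3·5+5·1+6·0+4·0 = 20 | 4·5 = 20
X: 2·4+3·0+5·0+6·0+4·0 = 8 | 4·2 = 8
J: 2·1+3·0+5·2+6·0+4·0 = 12 | 4·3 = 12
R: 2·0+3·0+5·0+6·2+4·2 = 20 | 4·5 = 20
T: 2·5+3·0+5·0+6·1+4·3 = 28 | 4·7 = 28
gcd(2,3,5,6,4,4) = 1

Coefficients: [2, 3, 5, 6, 4, 4]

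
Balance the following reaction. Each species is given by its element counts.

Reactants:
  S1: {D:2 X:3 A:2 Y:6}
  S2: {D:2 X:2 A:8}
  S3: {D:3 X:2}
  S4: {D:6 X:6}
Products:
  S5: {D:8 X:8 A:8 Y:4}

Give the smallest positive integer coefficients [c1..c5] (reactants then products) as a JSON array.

D: 4·2+5·2+4·3+3·6 = 48 | 6·8 = 48
X: 4·3+5·2+4·2+3·6 = 48 | 6·8 = 48
A: 4·2+5·8+4·0+3·0 = 48 | 6·8 = 48
Y: 4·6+5·0+4·0+3·0 = 24 | 6·4 = 24
gcd(4,5,4,3,6) = 1

Coefficients: [4, 5, 4, 3, 6]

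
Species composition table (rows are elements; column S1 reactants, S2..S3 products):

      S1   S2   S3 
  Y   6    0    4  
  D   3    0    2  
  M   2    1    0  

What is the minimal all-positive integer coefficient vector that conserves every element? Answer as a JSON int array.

Y: 2·6 = 12 | 4·0+3·4 = 12
D: 2·3 = 6 | 4·0+3·2 = 6
M: 2·2 = 4 | 4·1+3·0 = 4
gcd(2,4,3) = 1

Coefficients: [2, 4, 3]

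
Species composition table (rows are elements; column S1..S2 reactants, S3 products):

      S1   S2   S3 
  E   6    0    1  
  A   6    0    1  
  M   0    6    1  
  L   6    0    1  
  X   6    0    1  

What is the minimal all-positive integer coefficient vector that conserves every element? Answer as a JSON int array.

Coefficients: [1, 1, 6]

E: 1·6+1·0 = 6 | 6·1 = 6
A: 1·6+1·0 = 6 | 6·1 = 6
M: 1·0+1·6 = 6 | 6·1 = 6
L: 1·6+1·0 = 6 | 6·1 = 6
X: 1·6+1·0 = 6 | 6·1 = 6
gcd(1,1,6) = 1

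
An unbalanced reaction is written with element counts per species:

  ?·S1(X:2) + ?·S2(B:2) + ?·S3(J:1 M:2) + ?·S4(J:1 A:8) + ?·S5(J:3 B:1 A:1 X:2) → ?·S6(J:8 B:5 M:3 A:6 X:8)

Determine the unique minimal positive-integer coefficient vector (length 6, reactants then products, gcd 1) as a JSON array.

Coefficients: [4, 3, 3, 1, 4, 2]

J: 4·0+3·0+3·1+1·1+4·3 = 16 | 2·8 = 16
B: 4·0+3·2+3·0+1·0+4·1 = 10 | 2·5 = 10
M: 4·0+3·0+3·2+1·0+4·0 = 6 | 2·3 = 6
A: 4·0+3·0+3·0+1·8+4·1 = 12 | 2·6 = 12
X: 4·2+3·0+3·0+1·0+4·2 = 16 | 2·8 = 16
gcd(4,3,3,1,4,2) = 1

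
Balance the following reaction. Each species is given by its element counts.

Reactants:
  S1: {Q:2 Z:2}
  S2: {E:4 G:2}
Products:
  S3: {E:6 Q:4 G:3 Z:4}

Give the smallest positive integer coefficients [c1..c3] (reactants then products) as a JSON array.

Coefficients: [4, 3, 2]

E: 4·0+3·4 = 12 | 2·6 = 12
Q: 4·2+3·0 = 8 | 2·4 = 8
G: 4·0+3·2 = 6 | 2·3 = 6
Z: 4·2+3·0 = 8 | 2·4 = 8
gcd(4,3,2) = 1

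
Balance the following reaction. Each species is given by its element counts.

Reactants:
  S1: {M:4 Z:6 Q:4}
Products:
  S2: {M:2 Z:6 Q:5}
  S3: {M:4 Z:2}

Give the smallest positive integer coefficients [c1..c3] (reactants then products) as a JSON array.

Coefficients: [5, 4, 3]

M: 5·4 = 20 | 4·2+3·4 = 20
Z: 5·6 = 30 | 4·6+3·2 = 30
Q: 5·4 = 20 | 4·5+3·0 = 20
gcd(5,4,3) = 1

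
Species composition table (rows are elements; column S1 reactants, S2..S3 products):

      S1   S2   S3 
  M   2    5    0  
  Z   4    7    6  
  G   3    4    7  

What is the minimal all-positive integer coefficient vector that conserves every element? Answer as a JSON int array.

Coefficients: [5, 2, 1]

M: 5·2 = 10 | 2·5+1·0 = 10
Z: 5·4 = 20 | 2·7+1·6 = 20
G: 5·3 = 15 | 2·4+1·7 = 15
gcd(5,2,1) = 1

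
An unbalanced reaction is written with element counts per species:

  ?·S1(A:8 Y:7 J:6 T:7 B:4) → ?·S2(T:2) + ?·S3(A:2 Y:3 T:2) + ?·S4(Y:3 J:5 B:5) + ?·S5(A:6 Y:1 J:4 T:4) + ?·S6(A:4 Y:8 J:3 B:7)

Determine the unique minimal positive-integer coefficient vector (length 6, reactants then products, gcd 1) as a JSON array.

A: 6·8 = 48 | 6·0+5·2+2·0+5·6+2·4 = 48
Y: 6·7 = 42 | 6·0+5·3+2·3+5·1+2·8 = 42
J: 6·6 = 36 | 6·0+5·0+2·5+5·4+2·3 = 36
T: 6·7 = 42 | 6·2+5·2+2·0+5·4+2·0 = 42
B: 6·4 = 24 | 6·0+5·0+2·5+5·0+2·7 = 24
gcd(6,6,5,2,5,2) = 1

Coefficients: [6, 6, 5, 2, 5, 2]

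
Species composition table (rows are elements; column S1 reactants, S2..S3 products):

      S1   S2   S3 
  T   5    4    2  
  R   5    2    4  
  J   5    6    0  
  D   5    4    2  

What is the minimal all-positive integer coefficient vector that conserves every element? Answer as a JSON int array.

Coefficients: [6, 5, 5]

T: 6·5 = 30 | 5·4+5·2 = 30
R: 6·5 = 30 | 5·2+5·4 = 30
J: 6·5 = 30 | 5·6+5·0 = 30
D: 6·5 = 30 | 5·4+5·2 = 30
gcd(6,5,5) = 1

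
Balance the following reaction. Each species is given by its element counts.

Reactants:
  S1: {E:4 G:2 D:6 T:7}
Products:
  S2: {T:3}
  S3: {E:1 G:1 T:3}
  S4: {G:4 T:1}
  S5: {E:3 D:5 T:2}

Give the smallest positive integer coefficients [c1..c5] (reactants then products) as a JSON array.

E: 5·4 = 20 | 5·0+2·1+2·0+6·3 = 20
G: 5·2 = 10 | 5·0+2·1+2·4+6·0 = 10
D: 5·6 = 30 | 5·0+2·0+2·0+6·5 = 30
T: 5·7 = 35 | 5·3+2·3+2·1+6·2 = 35
gcd(5,5,2,2,6) = 1

Coefficients: [5, 5, 2, 2, 6]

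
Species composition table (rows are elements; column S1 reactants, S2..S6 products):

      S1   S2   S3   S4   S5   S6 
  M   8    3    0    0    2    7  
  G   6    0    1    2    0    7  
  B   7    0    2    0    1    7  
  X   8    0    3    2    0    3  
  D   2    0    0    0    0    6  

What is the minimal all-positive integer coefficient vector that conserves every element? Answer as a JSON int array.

M: 3·8 = 24 | 3·3+5·0+3·0+4·2+1·7 = 24
G: 3·6 = 18 | 3·0+5·1+3·2+4·0+1·7 = 18
B: 3·7 = 21 | 3·0+5·2+3·0+4·1+1·7 = 21
X: 3·8 = 24 | 3·0+5·3+3·2+4·0+1·3 = 24
D: 3·2 = 6 | 3·0+5·0+3·0+4·0+1·6 = 6
gcd(3,3,5,3,4,1) = 1

Coefficients: [3, 3, 5, 3, 4, 1]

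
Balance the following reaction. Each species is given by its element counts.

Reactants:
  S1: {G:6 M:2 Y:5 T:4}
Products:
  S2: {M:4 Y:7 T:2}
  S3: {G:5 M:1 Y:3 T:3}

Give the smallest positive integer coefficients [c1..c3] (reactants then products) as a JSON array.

G: 5·6 = 30 | 1·0+6·5 = 30
M: 5·2 = 10 | 1·4+6·1 = 10
Y: 5·5 = 25 | 1·7+6·3 = 25
T: 5·4 = 20 | 1·2+6·3 = 20
gcd(5,1,6) = 1

Coefficients: [5, 1, 6]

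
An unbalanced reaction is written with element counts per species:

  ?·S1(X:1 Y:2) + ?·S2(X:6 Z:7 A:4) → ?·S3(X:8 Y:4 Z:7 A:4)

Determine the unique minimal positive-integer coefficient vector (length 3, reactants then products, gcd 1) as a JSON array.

Coefficients: [2, 1, 1]

X: 2·1+1·6 = 8 | 1·8 = 8
Y: 2·2+1·0 = 4 | 1·4 = 4
Z: 2·0+1·7 = 7 | 1·7 = 7
A: 2·0+1·4 = 4 | 1·4 = 4
gcd(2,1,1) = 1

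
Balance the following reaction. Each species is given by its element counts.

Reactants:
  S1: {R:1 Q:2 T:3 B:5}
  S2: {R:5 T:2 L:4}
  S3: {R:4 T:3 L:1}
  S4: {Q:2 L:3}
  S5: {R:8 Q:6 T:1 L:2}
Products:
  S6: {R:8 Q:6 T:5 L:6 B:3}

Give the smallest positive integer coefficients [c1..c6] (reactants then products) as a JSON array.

Coefficients: [3, 1, 4, 6, 2, 5]

R: 3·1+1·5+4·4+6·0+2·8 = 40 | 5·8 = 40
Q: 3·2+1·0+4·0+6·2+2·6 = 30 | 5·6 = 30
T: 3·3+1·2+4·3+6·0+2·1 = 25 | 5·5 = 25
L: 3·0+1·4+4·1+6·3+2·2 = 30 | 5·6 = 30
B: 3·5+1·0+4·0+6·0+2·0 = 15 | 5·3 = 15
gcd(3,1,4,6,2,5) = 1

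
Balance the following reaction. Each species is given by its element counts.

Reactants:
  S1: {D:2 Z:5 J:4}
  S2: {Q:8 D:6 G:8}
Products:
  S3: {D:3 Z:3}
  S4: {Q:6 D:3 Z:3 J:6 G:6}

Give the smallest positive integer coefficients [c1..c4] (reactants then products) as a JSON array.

Q: 6·0+3·8 = 24 | 6·0+4·6 = 24
D: 6·2+3·6 = 30 | 6·3+4·3 = 30
Z: 6·5+3·0 = 30 | 6·3+4·3 = 30
J: 6·4+3·0 = 24 | 6·0+4·6 = 24
G: 6·0+3·8 = 24 | 6·0+4·6 = 24
gcd(6,3,6,4) = 1

Coefficients: [6, 3, 6, 4]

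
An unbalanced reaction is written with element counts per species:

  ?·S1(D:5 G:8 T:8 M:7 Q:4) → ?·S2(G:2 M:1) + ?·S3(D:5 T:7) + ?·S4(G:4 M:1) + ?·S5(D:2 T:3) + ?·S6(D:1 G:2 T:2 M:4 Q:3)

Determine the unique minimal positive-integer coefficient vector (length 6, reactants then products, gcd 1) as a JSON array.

D: 3·5 = 15 | 2·0+1·5+3·0+3·2+4·1 = 15
G: 3·8 = 24 | 2·2+1·0+3·4+3·0+4·2 = 24
T: 3·8 = 24 | 2·0+1·7+3·0+3·3+4·2 = 24
M: 3·7 = 21 | 2·1+1·0+3·1+3·0+4·4 = 21
Q: 3·4 = 12 | 2·0+1·0+3·0+3·0+4·3 = 12
gcd(3,2,1,3,3,4) = 1

Coefficients: [3, 2, 1, 3, 3, 4]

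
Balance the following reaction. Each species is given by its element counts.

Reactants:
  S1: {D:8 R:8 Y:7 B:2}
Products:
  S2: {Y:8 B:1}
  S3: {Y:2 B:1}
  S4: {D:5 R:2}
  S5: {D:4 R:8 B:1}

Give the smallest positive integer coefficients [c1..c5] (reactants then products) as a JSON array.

Coefficients: [4, 3, 2, 4, 3]

D: 4·8 = 32 | 3·0+2·0+4·5+3·4 = 32
R: 4·8 = 32 | 3·0+2·0+4·2+3·8 = 32
Y: 4·7 = 28 | 3·8+2·2+4·0+3·0 = 28
B: 4·2 = 8 | 3·1+2·1+4·0+3·1 = 8
gcd(4,3,2,4,3) = 1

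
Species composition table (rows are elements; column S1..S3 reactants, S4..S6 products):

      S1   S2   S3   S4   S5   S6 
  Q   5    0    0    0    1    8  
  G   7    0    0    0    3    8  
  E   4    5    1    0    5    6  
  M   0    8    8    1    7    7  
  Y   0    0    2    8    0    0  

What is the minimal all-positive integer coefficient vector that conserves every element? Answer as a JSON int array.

Q: 6·5+4·0+4·0 = 30 | 1·0+6·1+3·8 = 30
G: 6·7+4·0+4·0 = 42 | 1·0+6·3+3·8 = 42
E: 6·4+4·5+4·1 = 48 | 1·0+6·5+3·6 = 48
M: 6·0+4·8+4·8 = 64 | 1·1+6·7+3·7 = 64
Y: 6·0+4·0+4·2 = 8 | 1·8+6·0+3·0 = 8
gcd(6,4,4,1,6,3) = 1

Coefficients: [6, 4, 4, 1, 6, 3]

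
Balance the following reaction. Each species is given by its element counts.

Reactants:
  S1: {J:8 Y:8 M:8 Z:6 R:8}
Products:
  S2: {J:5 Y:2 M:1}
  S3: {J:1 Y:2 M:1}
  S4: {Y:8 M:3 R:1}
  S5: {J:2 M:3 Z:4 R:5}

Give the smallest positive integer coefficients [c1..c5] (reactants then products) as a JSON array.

J: 4·8 = 32 | 3·5+5·1+2·0+6·2 = 32
Y: 4·8 = 32 | 3·2+5·2+2·8+6·0 = 32
M: 4·8 = 32 | 3·1+5·1+2·3+6·3 = 32
Z: 4·6 = 24 | 3·0+5·0+2·0+6·4 = 24
R: 4·8 = 32 | 3·0+5·0+2·1+6·5 = 32
gcd(4,3,5,2,6) = 1

Coefficients: [4, 3, 5, 2, 6]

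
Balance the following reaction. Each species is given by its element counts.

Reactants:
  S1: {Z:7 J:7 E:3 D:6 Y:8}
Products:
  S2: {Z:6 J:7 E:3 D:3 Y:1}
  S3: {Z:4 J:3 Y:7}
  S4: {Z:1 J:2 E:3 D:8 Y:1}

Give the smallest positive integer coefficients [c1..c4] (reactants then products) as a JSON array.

Coefficients: [5, 2, 5, 3]

Z: 5·7 = 35 | 2·6+5·4+3·1 = 35
J: 5·7 = 35 | 2·7+5·3+3·2 = 35
E: 5·3 = 15 | 2·3+5·0+3·3 = 15
D: 5·6 = 30 | 2·3+5·0+3·8 = 30
Y: 5·8 = 40 | 2·1+5·7+3·1 = 40
gcd(5,2,5,3) = 1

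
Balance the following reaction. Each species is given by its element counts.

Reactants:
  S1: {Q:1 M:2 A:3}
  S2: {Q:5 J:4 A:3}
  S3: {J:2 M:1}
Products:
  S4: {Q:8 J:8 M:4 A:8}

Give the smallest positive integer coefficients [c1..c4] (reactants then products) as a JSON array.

Coefficients: [4, 4, 4, 3]

Q: 4·1+4·5+4·0 = 24 | 3·8 = 24
J: 4·0+4·4+4·2 = 24 | 3·8 = 24
M: 4·2+4·0+4·1 = 12 | 3·4 = 12
A: 4·3+4·3+4·0 = 24 | 3·8 = 24
gcd(4,4,4,3) = 1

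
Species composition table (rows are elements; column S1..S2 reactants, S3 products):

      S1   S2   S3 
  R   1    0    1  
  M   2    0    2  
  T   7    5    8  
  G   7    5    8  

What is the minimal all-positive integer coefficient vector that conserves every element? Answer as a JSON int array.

R: 5·1+1·0 = 5 | 5·1 = 5
M: 5·2+1·0 = 10 | 5·2 = 10
T: 5·7+1·5 = 40 | 5·8 = 40
G: 5·7+1·5 = 40 | 5·8 = 40
gcd(5,1,5) = 1

Coefficients: [5, 1, 5]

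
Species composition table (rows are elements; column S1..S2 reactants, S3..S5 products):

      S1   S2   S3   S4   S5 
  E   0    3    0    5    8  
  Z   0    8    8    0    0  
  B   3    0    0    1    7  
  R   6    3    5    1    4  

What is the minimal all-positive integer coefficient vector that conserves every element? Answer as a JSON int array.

E: 3·0+6·3 = 18 | 6·0+2·5+1·8 = 18
Z: 3·0+6·8 = 48 | 6·8+2·0+1·0 = 48
B: 3·3+6·0 = 9 | 6·0+2·1+1·7 = 9
R: 3·6+6·3 = 36 | 6·5+2·1+1·4 = 36
gcd(3,6,6,2,1) = 1

Coefficients: [3, 6, 6, 2, 1]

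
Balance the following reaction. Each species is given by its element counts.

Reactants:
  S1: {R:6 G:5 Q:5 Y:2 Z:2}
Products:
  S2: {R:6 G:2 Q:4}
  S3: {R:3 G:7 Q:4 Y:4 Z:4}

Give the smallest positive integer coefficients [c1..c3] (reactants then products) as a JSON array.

Coefficients: [4, 3, 2]

R: 4·6 = 24 | 3·6+2·3 = 24
G: 4·5 = 20 | 3·2+2·7 = 20
Q: 4·5 = 20 | 3·4+2·4 = 20
Y: 4·2 = 8 | 3·0+2·4 = 8
Z: 4·2 = 8 | 3·0+2·4 = 8
gcd(4,3,2) = 1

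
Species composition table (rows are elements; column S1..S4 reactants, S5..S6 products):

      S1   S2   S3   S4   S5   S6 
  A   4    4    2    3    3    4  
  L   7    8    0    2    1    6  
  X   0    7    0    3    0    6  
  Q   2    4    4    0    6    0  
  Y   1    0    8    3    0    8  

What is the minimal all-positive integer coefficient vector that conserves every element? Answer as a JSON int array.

A: 1·4+3·4+4·2+5·3 = 39 | 5·3+6·4 = 39
L: 1·7+3·8+4·0+5·2 = 41 | 5·1+6·6 = 41
X: 1·0+3·7+4·0+5·3 = 36 | 5·0+6·6 = 36
Q: 1·2+3·4+4·4+5·0 = 30 | 5·6+6·0 = 30
Y: 1·1+3·0+4·8+5·3 = 48 | 5·0+6·8 = 48
gcd(1,3,4,5,5,6) = 1

Coefficients: [1, 3, 4, 5, 5, 6]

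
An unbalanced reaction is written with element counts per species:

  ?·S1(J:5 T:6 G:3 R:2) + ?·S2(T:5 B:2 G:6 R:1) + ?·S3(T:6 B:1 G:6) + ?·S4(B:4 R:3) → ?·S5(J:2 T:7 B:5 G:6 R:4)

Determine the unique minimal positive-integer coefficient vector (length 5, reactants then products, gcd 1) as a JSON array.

J: 2·5+1·0+3·0+5·0 = 10 | 5·2 = 10
T: 2·6+1·5+3·6+5·0 = 35 | 5·7 = 35
B: 2·0+1·2+3·1+5·4 = 25 | 5·5 = 25
G: 2·3+1·6+3·6+5·0 = 30 | 5·6 = 30
R: 2·2+1·1+3·0+5·3 = 20 | 5·4 = 20
gcd(2,1,3,5,5) = 1

Coefficients: [2, 1, 3, 5, 5]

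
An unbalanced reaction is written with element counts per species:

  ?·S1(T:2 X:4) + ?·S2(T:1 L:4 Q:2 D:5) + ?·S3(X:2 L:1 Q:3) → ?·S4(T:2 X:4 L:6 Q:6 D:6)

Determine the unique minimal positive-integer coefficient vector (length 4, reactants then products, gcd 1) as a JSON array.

T: 2·2+6·1+6·0 = 10 | 5·2 = 10
X: 2·4+6·0+6·2 = 20 | 5·4 = 20
L: 2·0+6·4+6·1 = 30 | 5·6 = 30
Q: 2·0+6·2+6·3 = 30 | 5·6 = 30
D: 2·0+6·5+6·0 = 30 | 5·6 = 30
gcd(2,6,6,5) = 1

Coefficients: [2, 6, 6, 5]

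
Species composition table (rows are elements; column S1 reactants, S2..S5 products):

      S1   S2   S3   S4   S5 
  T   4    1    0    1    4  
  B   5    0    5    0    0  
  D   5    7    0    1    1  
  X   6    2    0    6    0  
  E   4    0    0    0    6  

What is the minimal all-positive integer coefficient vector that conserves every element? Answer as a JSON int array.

T: 6·4 = 24 | 3·1+6·0+5·1+4·4 = 24
B: 6·5 = 30 | 3·0+6·5+5·0+4·0 = 30
D: 6·5 = 30 | 3·7+6·0+5·1+4·1 = 30
X: 6·6 = 36 | 3·2+6·0+5·6+4·0 = 36
E: 6·4 = 24 | 3·0+6·0+5·0+4·6 = 24
gcd(6,3,6,5,4) = 1

Coefficients: [6, 3, 6, 5, 4]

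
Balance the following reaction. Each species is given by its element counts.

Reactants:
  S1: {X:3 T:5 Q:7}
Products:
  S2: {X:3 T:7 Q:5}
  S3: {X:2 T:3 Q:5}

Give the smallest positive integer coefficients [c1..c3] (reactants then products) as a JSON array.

Coefficients: [5, 1, 6]

X: 5·3 = 15 | 1·3+6·2 = 15
T: 5·5 = 25 | 1·7+6·3 = 25
Q: 5·7 = 35 | 1·5+6·5 = 35
gcd(5,1,6) = 1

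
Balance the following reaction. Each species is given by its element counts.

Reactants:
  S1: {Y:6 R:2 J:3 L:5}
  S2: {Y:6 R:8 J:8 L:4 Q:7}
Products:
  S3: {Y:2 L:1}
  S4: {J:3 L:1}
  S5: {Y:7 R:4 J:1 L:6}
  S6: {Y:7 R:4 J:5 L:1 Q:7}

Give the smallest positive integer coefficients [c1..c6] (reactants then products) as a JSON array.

Coefficients: [4, 1, 1, 4, 3, 1]

Y: 4·6+1·6 = 30 | 1·2+4·0+3·7+1·7 = 30
R: 4·2+1·8 = 16 | 1·0+4·0+3·4+1·4 = 16
J: 4·3+1·8 = 20 | 1·0+4·3+3·1+1·5 = 20
L: 4·5+1·4 = 24 | 1·1+4·1+3·6+1·1 = 24
Q: 4·0+1·7 = 7 | 1·0+4·0+3·0+1·7 = 7
gcd(4,1,1,4,3,1) = 1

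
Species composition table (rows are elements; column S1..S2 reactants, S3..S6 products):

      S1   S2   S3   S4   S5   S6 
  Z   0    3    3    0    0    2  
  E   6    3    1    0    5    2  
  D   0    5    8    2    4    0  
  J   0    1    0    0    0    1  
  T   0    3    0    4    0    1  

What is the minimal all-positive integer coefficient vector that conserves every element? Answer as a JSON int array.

Z: 1·0+6·3 = 18 | 2·3+3·0+2·0+6·2 = 18
E: 1·6+6·3 = 24 | 2·1+3·0+2·5+6·2 = 24
D: 1·0+6·5 = 30 | 2·8+3·2+2·4+6·0 = 30
J: 1·0+6·1 = 6 | 2·0+3·0+2·0+6·1 = 6
T: 1·0+6·3 = 18 | 2·0+3·4+2·0+6·1 = 18
gcd(1,6,2,3,2,6) = 1

Coefficients: [1, 6, 2, 3, 2, 6]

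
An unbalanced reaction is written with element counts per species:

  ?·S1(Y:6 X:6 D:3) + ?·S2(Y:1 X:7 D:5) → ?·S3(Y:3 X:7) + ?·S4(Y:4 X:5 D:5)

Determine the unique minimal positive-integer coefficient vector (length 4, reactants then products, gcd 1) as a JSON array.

Y: 5·6+3·1 = 33 | 3·3+6·4 = 33
X: 5·6+3·7 = 51 | 3·7+6·5 = 51
D: 5·3+3·5 = 30 | 3·0+6·5 = 30
gcd(5,3,3,6) = 1

Coefficients: [5, 3, 3, 6]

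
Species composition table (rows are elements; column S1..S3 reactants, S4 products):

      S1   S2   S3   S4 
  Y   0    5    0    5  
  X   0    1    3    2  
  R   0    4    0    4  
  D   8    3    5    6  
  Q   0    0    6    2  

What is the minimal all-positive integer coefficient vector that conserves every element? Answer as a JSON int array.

Coefficients: [1, 6, 2, 6]

Y: 1·0+6·5+2·0 = 30 | 6·5 = 30
X: 1·0+6·1+2·3 = 12 | 6·2 = 12
R: 1·0+6·4+2·0 = 24 | 6·4 = 24
D: 1·8+6·3+2·5 = 36 | 6·6 = 36
Q: 1·0+6·0+2·6 = 12 | 6·2 = 12
gcd(1,6,2,6) = 1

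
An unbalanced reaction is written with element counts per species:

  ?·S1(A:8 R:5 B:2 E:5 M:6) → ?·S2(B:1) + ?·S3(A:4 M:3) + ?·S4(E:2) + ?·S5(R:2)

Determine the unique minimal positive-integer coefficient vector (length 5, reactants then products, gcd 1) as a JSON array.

Coefficients: [2, 4, 4, 5, 5]

A: 2·8 = 16 | 4·0+4·4+5·0+5·0 = 16
R: 2·5 = 10 | 4·0+4·0+5·0+5·2 = 10
B: 2·2 = 4 | 4·1+4·0+5·0+5·0 = 4
E: 2·5 = 10 | 4·0+4·0+5·2+5·0 = 10
M: 2·6 = 12 | 4·0+4·3+5·0+5·0 = 12
gcd(2,4,4,5,5) = 1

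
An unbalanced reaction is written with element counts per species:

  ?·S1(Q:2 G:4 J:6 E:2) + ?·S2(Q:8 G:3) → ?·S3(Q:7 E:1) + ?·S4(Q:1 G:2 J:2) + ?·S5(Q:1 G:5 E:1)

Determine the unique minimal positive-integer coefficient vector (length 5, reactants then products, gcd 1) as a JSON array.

Coefficients: [2, 3, 3, 6, 1]

Q: 2·2+3·8 = 28 | 3·7+6·1+1·1 = 28
G: 2·4+3·3 = 17 | 3·0+6·2+1·5 = 17
J: 2·6+3·0 = 12 | 3·0+6·2+1·0 = 12
E: 2·2+3·0 = 4 | 3·1+6·0+1·1 = 4
gcd(2,3,3,6,1) = 1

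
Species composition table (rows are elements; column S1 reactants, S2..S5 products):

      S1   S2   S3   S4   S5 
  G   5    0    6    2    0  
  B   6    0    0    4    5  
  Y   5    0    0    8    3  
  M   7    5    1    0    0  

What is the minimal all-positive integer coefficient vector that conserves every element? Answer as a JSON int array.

G: 4·5 = 20 | 5·0+3·6+1·2+4·0 = 20
B: 4·6 = 24 | 5·0+3·0+1·4+4·5 = 24
Y: 4·5 = 20 | 5·0+3·0+1·8+4·3 = 20
M: 4·7 = 28 | 5·5+3·1+1·0+4·0 = 28
gcd(4,5,3,1,4) = 1

Coefficients: [4, 5, 3, 1, 4]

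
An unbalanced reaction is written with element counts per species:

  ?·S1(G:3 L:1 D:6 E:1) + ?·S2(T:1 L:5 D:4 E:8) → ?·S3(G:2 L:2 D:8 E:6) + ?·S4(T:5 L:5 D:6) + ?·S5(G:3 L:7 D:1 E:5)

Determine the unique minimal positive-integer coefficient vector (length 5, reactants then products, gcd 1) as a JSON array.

Coefficients: [6, 5, 6, 1, 2]

G: 6·3+5·0 = 18 | 6·2+1·0+2·3 = 18
T: 6·0+5·1 = 5 | 6·0+1·5+2·0 = 5
L: 6·1+5·5 = 31 | 6·2+1·5+2·7 = 31
D: 6·6+5·4 = 56 | 6·8+1·6+2·1 = 56
E: 6·1+5·8 = 46 | 6·6+1·0+2·5 = 46
gcd(6,5,6,1,2) = 1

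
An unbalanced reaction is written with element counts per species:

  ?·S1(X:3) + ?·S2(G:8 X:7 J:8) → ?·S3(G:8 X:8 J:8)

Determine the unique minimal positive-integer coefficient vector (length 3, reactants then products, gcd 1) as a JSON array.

G: 1·0+3·8 = 24 | 3·8 = 24
X: 1·3+3·7 = 24 | 3·8 = 24
J: 1·0+3·8 = 24 | 3·8 = 24
gcd(1,3,3) = 1

Coefficients: [1, 3, 3]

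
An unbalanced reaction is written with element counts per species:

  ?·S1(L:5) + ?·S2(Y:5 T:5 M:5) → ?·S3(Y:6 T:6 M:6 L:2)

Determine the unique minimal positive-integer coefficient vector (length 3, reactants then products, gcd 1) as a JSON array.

Coefficients: [2, 6, 5]

Y: 2·0+6·5 = 30 | 5·6 = 30
T: 2·0+6·5 = 30 | 5·6 = 30
M: 2·0+6·5 = 30 | 5·6 = 30
L: 2·5+6·0 = 10 | 5·2 = 10
gcd(2,6,5) = 1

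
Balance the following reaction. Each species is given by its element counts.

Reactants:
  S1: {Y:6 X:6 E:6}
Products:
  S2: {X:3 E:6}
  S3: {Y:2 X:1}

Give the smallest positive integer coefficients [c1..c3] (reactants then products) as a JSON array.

Coefficients: [1, 1, 3]

Y: 1·6 = 6 | 1·0+3·2 = 6
X: 1·6 = 6 | 1·3+3·1 = 6
E: 1·6 = 6 | 1·6+3·0 = 6
gcd(1,1,3) = 1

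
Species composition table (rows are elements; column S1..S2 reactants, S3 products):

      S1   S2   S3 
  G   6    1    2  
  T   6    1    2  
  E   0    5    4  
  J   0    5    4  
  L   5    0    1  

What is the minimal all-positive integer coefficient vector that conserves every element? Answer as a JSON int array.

G: 1·6+4·1 = 10 | 5·2 = 10
T: 1·6+4·1 = 10 | 5·2 = 10
E: 1·0+4·5 = 20 | 5·4 = 20
J: 1·0+4·5 = 20 | 5·4 = 20
L: 1·5+4·0 = 5 | 5·1 = 5
gcd(1,4,5) = 1

Coefficients: [1, 4, 5]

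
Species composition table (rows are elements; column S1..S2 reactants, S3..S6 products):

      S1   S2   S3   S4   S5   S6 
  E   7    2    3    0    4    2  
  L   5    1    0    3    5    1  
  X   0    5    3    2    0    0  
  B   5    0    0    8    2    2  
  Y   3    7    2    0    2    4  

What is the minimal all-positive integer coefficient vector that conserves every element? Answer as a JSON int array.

Coefficients: [6, 4, 6, 1, 5, 6]

E: 6·7+4·2 = 50 | 6·3+1·0+5·4+6·2 = 50
L: 6·5+4·1 = 34 | 6·0+1·3+5·5+6·1 = 34
X: 6·0+4·5 = 20 | 6·3+1·2+5·0+6·0 = 20
B: 6·5+4·0 = 30 | 6·0+1·8+5·2+6·2 = 30
Y: 6·3+4·7 = 46 | 6·2+1·0+5·2+6·4 = 46
gcd(6,4,6,1,5,6) = 1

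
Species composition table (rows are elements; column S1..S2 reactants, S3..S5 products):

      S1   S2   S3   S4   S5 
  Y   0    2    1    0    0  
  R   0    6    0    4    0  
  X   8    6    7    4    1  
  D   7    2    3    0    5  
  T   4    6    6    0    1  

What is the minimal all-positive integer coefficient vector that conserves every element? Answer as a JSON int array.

Coefficients: [4, 2, 4, 3, 4]

Y: 4·0+2·2 = 4 | 4·1+3·0+4·0 = 4
R: 4·0+2·6 = 12 | 4·0+3·4+4·0 = 12
X: 4·8+2·6 = 44 | 4·7+3·4+4·1 = 44
D: 4·7+2·2 = 32 | 4·3+3·0+4·5 = 32
T: 4·4+2·6 = 28 | 4·6+3·0+4·1 = 28
gcd(4,2,4,3,4) = 1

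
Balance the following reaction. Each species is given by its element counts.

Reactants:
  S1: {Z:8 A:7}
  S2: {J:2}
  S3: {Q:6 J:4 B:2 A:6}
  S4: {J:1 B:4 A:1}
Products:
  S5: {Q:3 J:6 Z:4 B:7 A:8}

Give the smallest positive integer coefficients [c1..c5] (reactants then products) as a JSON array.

Q: 2·0+5·0+2·6+6·0 = 12 | 4·3 = 12
J: 2·0+5·2+2·4+6·1 = 24 | 4·6 = 24
Z: 2·8+5·0+2·0+6·0 = 16 | 4·4 = 16
B: 2·0+5·0+2·2+6·4 = 28 | 4·7 = 28
A: 2·7+5·0+2·6+6·1 = 32 | 4·8 = 32
gcd(2,5,2,6,4) = 1

Coefficients: [2, 5, 2, 6, 4]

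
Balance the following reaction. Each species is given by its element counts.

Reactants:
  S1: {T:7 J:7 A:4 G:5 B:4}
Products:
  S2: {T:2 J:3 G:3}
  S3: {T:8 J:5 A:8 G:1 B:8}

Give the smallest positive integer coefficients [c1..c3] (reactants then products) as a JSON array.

Coefficients: [2, 3, 1]

T: 2·7 = 14 | 3·2+1·8 = 14
J: 2·7 = 14 | 3·3+1·5 = 14
A: 2·4 = 8 | 3·0+1·8 = 8
G: 2·5 = 10 | 3·3+1·1 = 10
B: 2·4 = 8 | 3·0+1·8 = 8
gcd(2,3,1) = 1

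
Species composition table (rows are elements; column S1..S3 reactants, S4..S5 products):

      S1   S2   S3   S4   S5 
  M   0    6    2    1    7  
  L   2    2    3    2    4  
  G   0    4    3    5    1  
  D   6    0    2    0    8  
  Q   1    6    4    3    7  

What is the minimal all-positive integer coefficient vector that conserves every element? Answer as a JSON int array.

M: 6·0+6·6+2·2 = 40 | 5·1+5·7 = 40
L: 6·2+6·2+2·3 = 30 | 5·2+5·4 = 30
G: 6·0+6·4+2·3 = 30 | 5·5+5·1 = 30
D: 6·6+6·0+2·2 = 40 | 5·0+5·8 = 40
Q: 6·1+6·6+2·4 = 50 | 5·3+5·7 = 50
gcd(6,6,2,5,5) = 1

Coefficients: [6, 6, 2, 5, 5]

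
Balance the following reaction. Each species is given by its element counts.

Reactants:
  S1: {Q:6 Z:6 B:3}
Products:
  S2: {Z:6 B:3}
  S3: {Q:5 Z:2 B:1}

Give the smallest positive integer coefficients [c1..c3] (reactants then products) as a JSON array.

Q: 5·6 = 30 | 3·0+6·5 = 30
Z: 5·6 = 30 | 3·6+6·2 = 30
B: 5·3 = 15 | 3·3+6·1 = 15
gcd(5,3,6) = 1

Coefficients: [5, 3, 6]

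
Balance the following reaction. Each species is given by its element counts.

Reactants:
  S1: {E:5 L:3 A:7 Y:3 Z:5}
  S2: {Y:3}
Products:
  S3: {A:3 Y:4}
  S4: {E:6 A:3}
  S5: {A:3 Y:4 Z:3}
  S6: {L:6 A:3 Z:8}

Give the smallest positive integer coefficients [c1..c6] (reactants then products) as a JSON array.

Coefficients: [6, 2, 4, 5, 2, 3]

E: 6·5+2·0 = 30 | 4·0+5·6+2·0+3·0 = 30
L: 6·3+2·0 = 18 | 4·0+5·0+2·0+3·6 = 18
A: 6·7+2·0 = 42 | 4·3+5·3+2·3+3·3 = 42
Y: 6·3+2·3 = 24 | 4·4+5·0+2·4+3·0 = 24
Z: 6·5+2·0 = 30 | 4·0+5·0+2·3+3·8 = 30
gcd(6,2,4,5,2,3) = 1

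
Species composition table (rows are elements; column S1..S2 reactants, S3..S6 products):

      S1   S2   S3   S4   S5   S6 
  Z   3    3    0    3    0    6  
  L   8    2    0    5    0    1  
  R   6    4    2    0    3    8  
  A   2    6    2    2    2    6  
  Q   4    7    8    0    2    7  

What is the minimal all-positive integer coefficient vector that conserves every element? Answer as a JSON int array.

Coefficients: [2, 5, 3, 5, 6, 1]

Z: 2·3+5·3 = 21 | 3·0+5·3+6·0+1·6 = 21
L: 2·8+5·2 = 26 | 3·0+5·5+6·0+1·1 = 26
R: 2·6+5·4 = 32 | 3·2+5·0+6·3+1·8 = 32
A: 2·2+5·6 = 34 | 3·2+5·2+6·2+1·6 = 34
Q: 2·4+5·7 = 43 | 3·8+5·0+6·2+1·7 = 43
gcd(2,5,3,5,6,1) = 1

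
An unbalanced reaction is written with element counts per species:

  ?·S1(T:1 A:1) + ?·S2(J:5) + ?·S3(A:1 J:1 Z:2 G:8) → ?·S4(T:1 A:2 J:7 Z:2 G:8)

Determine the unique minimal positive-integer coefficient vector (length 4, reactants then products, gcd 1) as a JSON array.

Coefficients: [5, 6, 5, 5]

T: 5·1+6·0+5·0 = 5 | 5·1 = 5
A: 5·1+6·0+5·1 = 10 | 5·2 = 10
J: 5·0+6·5+5·1 = 35 | 5·7 = 35
Z: 5·0+6·0+5·2 = 10 | 5·2 = 10
G: 5·0+6·0+5·8 = 40 | 5·8 = 40
gcd(5,6,5,5) = 1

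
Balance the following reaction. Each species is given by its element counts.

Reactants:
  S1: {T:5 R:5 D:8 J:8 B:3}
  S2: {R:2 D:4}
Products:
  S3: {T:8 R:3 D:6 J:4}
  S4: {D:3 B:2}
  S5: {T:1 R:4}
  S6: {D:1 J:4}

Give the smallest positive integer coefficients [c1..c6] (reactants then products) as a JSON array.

T: 4·5+1·0 = 20 | 2·8+6·0+4·1+6·0 = 20
R: 4·5+1·2 = 22 | 2·3+6·0+4·4+6·0 = 22
D: 4·8+1·4 = 36 | 2·6+6·3+4·0+6·1 = 36
J: 4·8+1·0 = 32 | 2·4+6·0+4·0+6·4 = 32
B: 4·3+1·0 = 12 | 2·0+6·2+4·0+6·0 = 12
gcd(4,1,2,6,4,6) = 1

Coefficients: [4, 1, 2, 6, 4, 6]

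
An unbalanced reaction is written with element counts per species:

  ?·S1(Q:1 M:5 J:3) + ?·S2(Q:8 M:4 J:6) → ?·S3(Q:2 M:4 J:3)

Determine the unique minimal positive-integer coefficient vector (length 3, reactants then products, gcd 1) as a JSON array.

Coefficients: [4, 1, 6]

Q: 4·1+1·8 = 12 | 6·2 = 12
M: 4·5+1·4 = 24 | 6·4 = 24
J: 4·3+1·6 = 18 | 6·3 = 18
gcd(4,1,6) = 1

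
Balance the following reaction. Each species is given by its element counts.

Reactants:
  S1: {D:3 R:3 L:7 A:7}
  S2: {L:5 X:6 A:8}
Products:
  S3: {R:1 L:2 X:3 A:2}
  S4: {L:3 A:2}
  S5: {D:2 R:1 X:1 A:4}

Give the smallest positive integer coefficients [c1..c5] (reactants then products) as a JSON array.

D: 2·3+2·0 = 6 | 3·0+6·0+3·2 = 6
R: 2·3+2·0 = 6 | 3·1+6·0+3·1 = 6
L: 2·7+2·5 = 24 | 3·2+6·3+3·0 = 24
X: 2·0+2·6 = 12 | 3·3+6·0+3·1 = 12
A: 2·7+2·8 = 30 | 3·2+6·2+3·4 = 30
gcd(2,2,3,6,3) = 1

Coefficients: [2, 2, 3, 6, 3]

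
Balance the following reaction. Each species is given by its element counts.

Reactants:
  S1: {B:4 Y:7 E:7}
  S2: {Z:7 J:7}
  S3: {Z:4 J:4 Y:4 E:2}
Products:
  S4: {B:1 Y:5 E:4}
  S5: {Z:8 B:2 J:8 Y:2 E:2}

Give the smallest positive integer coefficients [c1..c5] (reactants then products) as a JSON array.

Z: 4·0+4·7+3·4 = 40 | 6·0+5·8 = 40
B: 4·4+4·0+3·0 = 16 | 6·1+5·2 = 16
J: 4·0+4·7+3·4 = 40 | 6·0+5·8 = 40
Y: 4·7+4·0+3·4 = 40 | 6·5+5·2 = 40
E: 4·7+4·0+3·2 = 34 | 6·4+5·2 = 34
gcd(4,4,3,6,5) = 1

Coefficients: [4, 4, 3, 6, 5]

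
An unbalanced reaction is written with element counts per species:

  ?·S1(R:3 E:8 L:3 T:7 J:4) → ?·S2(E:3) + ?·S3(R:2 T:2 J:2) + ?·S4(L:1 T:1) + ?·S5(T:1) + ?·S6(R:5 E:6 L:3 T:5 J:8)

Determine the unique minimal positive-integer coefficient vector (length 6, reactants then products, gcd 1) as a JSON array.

Coefficients: [3, 6, 2, 6, 6, 1]

R: 3·3 = 9 | 6·0+2·2+6·0+6·0+1·5 = 9
E: 3·8 = 24 | 6·3+2·0+6·0+6·0+1·6 = 24
L: 3·3 = 9 | 6·0+2·0+6·1+6·0+1·3 = 9
T: 3·7 = 21 | 6·0+2·2+6·1+6·1+1·5 = 21
J: 3·4 = 12 | 6·0+2·2+6·0+6·0+1·8 = 12
gcd(3,6,2,6,6,1) = 1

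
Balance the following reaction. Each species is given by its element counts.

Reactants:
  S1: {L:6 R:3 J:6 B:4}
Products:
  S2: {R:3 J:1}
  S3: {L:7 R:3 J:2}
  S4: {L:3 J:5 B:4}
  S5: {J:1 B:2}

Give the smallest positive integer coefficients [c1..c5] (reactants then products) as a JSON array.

L: 6·6 = 36 | 3·0+3·7+5·3+2·0 = 36
R: 6·3 = 18 | 3·3+3·3+5·0+2·0 = 18
J: 6·6 = 36 | 3·1+3·2+5·5+2·1 = 36
B: 6·4 = 24 | 3·0+3·0+5·4+2·2 = 24
gcd(6,3,3,5,2) = 1

Coefficients: [6, 3, 3, 5, 2]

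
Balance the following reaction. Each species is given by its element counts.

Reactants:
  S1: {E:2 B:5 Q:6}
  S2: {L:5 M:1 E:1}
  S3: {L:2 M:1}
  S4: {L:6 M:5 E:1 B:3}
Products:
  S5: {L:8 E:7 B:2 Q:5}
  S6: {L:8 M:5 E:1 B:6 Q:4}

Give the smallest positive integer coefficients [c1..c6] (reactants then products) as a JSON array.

Coefficients: [5, 6, 4, 3, 2, 5]

L: 5·0+6·5+4·2+3·6 = 56 | 2·8+5·8 = 56
M: 5·0+6·1+4·1+3·5 = 25 | 2·0+5·5 = 25
E: 5·2+6·1+4·0+3·1 = 19 | 2·7+5·1 = 19
B: 5·5+6·0+4·0+3·3 = 34 | 2·2+5·6 = 34
Q: 5·6+6·0+4·0+3·0 = 30 | 2·5+5·4 = 30
gcd(5,6,4,3,2,5) = 1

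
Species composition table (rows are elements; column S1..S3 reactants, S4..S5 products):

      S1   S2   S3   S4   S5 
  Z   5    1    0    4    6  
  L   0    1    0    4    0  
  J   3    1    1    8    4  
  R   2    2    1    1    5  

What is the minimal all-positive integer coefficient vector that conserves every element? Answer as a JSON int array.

Coefficients: [6, 4, 6, 1, 5]

Z: 6·5+4·1+6·0 = 34 | 1·4+5·6 = 34
L: 6·0+4·1+6·0 = 4 | 1·4+5·0 = 4
J: 6·3+4·1+6·1 = 28 | 1·8+5·4 = 28
R: 6·2+4·2+6·1 = 26 | 1·1+5·5 = 26
gcd(6,4,6,1,5) = 1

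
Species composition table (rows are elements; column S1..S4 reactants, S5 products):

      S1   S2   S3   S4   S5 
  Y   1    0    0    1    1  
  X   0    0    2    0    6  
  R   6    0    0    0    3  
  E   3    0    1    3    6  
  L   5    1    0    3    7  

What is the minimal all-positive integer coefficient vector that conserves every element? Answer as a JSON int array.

Coefficients: [1, 6, 6, 1, 2]

Y: 1·1+6·0+6·0+1·1 = 2 | 2·1 = 2
X: 1·0+6·0+6·2+1·0 = 12 | 2·6 = 12
R: 1·6+6·0+6·0+1·0 = 6 | 2·3 = 6
E: 1·3+6·0+6·1+1·3 = 12 | 2·6 = 12
L: 1·5+6·1+6·0+1·3 = 14 | 2·7 = 14
gcd(1,6,6,1,2) = 1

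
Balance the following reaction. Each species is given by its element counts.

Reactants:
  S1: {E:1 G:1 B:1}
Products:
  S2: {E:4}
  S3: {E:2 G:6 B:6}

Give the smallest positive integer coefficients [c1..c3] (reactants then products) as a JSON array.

E: 6·1 = 6 | 1·4+1·2 = 6
G: 6·1 = 6 | 1·0+1·6 = 6
B: 6·1 = 6 | 1·0+1·6 = 6
gcd(6,1,1) = 1

Coefficients: [6, 1, 1]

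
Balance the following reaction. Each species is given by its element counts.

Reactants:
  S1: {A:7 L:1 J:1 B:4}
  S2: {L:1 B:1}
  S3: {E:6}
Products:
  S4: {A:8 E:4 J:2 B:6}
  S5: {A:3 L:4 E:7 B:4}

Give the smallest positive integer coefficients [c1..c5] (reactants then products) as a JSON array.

A: 2·7+6·0+3·0 = 14 | 1·8+2·3 = 14
L: 2·1+6·1+3·0 = 8 | 1·0+2·4 = 8
E: 2·0+6·0+3·6 = 18 | 1·4+2·7 = 18
J: 2·1+6·0+3·0 = 2 | 1·2+2·0 = 2
B: 2·4+6·1+3·0 = 14 | 1·6+2·4 = 14
gcd(2,6,3,1,2) = 1

Coefficients: [2, 6, 3, 1, 2]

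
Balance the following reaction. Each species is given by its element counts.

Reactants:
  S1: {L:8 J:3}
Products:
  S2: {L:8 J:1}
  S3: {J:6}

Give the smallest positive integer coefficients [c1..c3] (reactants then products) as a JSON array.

L: 3·8 = 24 | 3·8+1·0 = 24
J: 3·3 = 9 | 3·1+1·6 = 9
gcd(3,3,1) = 1

Coefficients: [3, 3, 1]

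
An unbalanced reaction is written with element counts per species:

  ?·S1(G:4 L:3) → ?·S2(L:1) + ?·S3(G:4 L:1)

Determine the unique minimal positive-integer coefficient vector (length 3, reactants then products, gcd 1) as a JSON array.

G: 1·4 = 4 | 2·0+1·4 = 4
L: 1·3 = 3 | 2·1+1·1 = 3
gcd(1,2,1) = 1

Coefficients: [1, 2, 1]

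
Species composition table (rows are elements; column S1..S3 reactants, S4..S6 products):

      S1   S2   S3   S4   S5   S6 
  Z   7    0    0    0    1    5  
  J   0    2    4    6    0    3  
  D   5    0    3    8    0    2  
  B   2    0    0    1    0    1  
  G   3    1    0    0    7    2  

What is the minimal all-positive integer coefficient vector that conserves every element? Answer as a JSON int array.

Coefficients: [3, 6, 3, 2, 1, 4]

Z: 3·7+6·0+3·0 = 21 | 2·0+1·1+4·5 = 21
J: 3·0+6·2+3·4 = 24 | 2·6+1·0+4·3 = 24
D: 3·5+6·0+3·3 = 24 | 2·8+1·0+4·2 = 24
B: 3·2+6·0+3·0 = 6 | 2·1+1·0+4·1 = 6
G: 3·3+6·1+3·0 = 15 | 2·0+1·7+4·2 = 15
gcd(3,6,3,2,1,4) = 1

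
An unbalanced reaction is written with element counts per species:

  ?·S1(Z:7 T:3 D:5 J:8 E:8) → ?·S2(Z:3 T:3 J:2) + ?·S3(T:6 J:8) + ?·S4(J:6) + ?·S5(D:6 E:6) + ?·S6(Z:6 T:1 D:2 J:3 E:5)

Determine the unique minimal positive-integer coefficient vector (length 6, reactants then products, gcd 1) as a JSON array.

Coefficients: [6, 2, 1, 3, 3, 6]

Z: 6·7 = 42 | 2·3+1·0+3·0+3·0+6·6 = 42
T: 6·3 = 18 | 2·3+1·6+3·0+3·0+6·1 = 18
D: 6·5 = 30 | 2·0+1·0+3·0+3·6+6·2 = 30
J: 6·8 = 48 | 2·2+1·8+3·6+3·0+6·3 = 48
E: 6·8 = 48 | 2·0+1·0+3·0+3·6+6·5 = 48
gcd(6,2,1,3,3,6) = 1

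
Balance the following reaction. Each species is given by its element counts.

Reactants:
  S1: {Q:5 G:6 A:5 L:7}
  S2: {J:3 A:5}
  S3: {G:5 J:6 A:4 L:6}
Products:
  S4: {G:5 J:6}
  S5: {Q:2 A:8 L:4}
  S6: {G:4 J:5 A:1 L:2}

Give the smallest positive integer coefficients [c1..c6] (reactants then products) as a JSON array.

Q: 2·5+5·0+2·0 = 10 | 2·0+5·2+3·0 = 10
G: 2·6+5·0+2·5 = 22 | 2·5+5·0+3·4 = 22
J: 2·0+5·3+2·6 = 27 | 2·6+5·0+3·5 = 27
A: 2·5+5·5+2·4 = 43 | 2·0+5·8+3·1 = 43
L: 2·7+5·0+2·6 = 26 | 2·0+5·4+3·2 = 26
gcd(2,5,2,2,5,3) = 1

Coefficients: [2, 5, 2, 2, 5, 3]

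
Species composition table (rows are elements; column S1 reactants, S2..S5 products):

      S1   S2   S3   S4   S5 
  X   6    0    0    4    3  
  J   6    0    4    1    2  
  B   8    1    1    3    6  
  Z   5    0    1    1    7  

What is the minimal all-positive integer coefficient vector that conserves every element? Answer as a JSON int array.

X: 5·6 = 30 | 5·0+5·0+6·4+2·3 = 30
J: 5·6 = 30 | 5·0+5·4+6·1+2·2 = 30
B: 5·8 = 40 | 5·1+5·1+6·3+2·6 = 40
Z: 5·5 = 25 | 5·0+5·1+6·1+2·7 = 25
gcd(5,5,5,6,2) = 1

Coefficients: [5, 5, 5, 6, 2]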